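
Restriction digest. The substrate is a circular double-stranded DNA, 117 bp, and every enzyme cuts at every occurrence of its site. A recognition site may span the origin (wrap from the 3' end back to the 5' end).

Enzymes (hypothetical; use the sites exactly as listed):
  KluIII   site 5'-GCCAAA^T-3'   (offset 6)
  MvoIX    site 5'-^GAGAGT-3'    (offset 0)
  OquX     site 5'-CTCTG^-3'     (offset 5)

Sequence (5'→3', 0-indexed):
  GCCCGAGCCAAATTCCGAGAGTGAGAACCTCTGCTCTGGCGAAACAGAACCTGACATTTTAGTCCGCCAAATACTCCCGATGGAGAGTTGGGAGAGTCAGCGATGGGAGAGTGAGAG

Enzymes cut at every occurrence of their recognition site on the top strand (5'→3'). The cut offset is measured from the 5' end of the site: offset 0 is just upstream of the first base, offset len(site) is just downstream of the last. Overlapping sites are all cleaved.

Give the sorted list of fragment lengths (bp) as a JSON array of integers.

Per-enzyme occurrences:
  KluIII (GCCAAAT, off=6): starts [6, 65] → cuts [12, 71]
  MvoIX (GAGAGT, off=0): starts [16, 82, 91, 106] → cuts [16, 82, 91, 106]
  OquX (CTCTG, off=5): starts [28, 33] → cuts [33, 38]

Pooled cuts: [12, 16, 33, 38, 71, 82, 91, 106]

Fragment lengths:
  12→16: 4 bp
  16→33: 17 bp
  33→38: 5 bp
  38→71: 33 bp
  71→82: 11 bp
  82→91: 9 bp
  91→106: 15 bp
  106→12 (wrap): 117-106+12 = 23 bp

[4,5,9,11,15,17,23,33]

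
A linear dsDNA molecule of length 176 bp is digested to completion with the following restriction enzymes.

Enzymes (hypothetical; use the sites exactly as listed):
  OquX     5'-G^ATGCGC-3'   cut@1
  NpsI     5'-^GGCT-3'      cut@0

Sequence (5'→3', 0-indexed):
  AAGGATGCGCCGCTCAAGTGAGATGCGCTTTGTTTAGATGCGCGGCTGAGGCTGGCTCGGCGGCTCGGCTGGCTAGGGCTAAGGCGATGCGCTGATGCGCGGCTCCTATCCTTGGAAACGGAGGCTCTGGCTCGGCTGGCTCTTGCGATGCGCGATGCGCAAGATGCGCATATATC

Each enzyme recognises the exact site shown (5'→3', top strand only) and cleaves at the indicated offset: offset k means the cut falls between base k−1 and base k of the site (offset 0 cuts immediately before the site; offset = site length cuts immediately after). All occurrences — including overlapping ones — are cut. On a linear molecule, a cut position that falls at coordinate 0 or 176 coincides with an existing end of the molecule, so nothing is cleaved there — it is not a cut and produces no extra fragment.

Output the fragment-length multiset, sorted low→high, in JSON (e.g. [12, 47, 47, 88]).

[4,4,4,4,5,5,6,6,6,6,6,7,8,8,9,10,10,13,15,18,22]

Site scan:
  OquX GATGCGC/1: at [3, 21, 36, 85, 93, 146, 153, 162] ⇒ [4, 22, 37, 86, 94, 147, 154, 163]
  NpsI GGCT/0: at [43, 49, 53, 61, 66, 70, 76, 100, 122, 128, 133, 137] ⇒ [43, 49, 53, 61, 66, 70, 76, 100, 122, 128, 133, 137]

All cut coordinates (distinct, sorted): [4, 22, 37, 43, 49, 53, 61, 66, 70, 76, 86, 94, 100, 122, 128, 133, 137, 147, 154, 163]

Fragments:
  [0,4): 4 bp
  [4,22): 18 bp
  [22,37): 15 bp
  [37,43): 6 bp
  [43,49): 6 bp
  [49,53): 4 bp
  [53,61): 8 bp
  [61,66): 5 bp
  [66,70): 4 bp
  [70,76): 6 bp
  [76,86): 10 bp
  [86,94): 8 bp
  [94,100): 6 bp
  [100,122): 22 bp
  [122,128): 6 bp
  [128,133): 5 bp
  [133,137): 4 bp
  [137,147): 10 bp
  [147,154): 7 bp
  [154,163): 9 bp
  [163,176): 13 bp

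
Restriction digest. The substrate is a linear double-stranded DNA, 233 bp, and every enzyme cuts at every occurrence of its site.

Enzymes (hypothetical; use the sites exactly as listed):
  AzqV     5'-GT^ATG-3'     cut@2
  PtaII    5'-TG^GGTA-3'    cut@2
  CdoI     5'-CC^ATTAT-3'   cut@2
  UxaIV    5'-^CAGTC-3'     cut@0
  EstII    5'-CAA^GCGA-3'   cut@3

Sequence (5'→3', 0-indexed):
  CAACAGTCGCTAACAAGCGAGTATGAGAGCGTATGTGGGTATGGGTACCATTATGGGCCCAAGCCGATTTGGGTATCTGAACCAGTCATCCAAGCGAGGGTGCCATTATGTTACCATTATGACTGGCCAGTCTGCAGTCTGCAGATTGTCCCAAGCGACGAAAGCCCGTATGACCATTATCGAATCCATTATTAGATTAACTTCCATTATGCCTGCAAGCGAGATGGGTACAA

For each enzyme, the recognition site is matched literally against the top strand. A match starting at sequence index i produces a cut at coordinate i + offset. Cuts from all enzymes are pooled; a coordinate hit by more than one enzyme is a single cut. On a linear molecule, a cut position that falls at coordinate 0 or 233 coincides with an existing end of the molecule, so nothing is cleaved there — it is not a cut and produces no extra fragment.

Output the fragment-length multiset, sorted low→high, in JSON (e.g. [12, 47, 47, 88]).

Site scan:
  AzqV GTATG/2: at [20, 30, 38, 167] ⇒ [22, 32, 40, 169]
  PtaII TGGGTA/2: at [35, 41, 69, 224] ⇒ [37, 43, 71, 226]
  CdoI CCATTAT/2: at [47, 102, 113, 173, 185, 203] ⇒ [49, 104, 115, 175, 187, 205]
  UxaIV CAGTC/0: at [3, 82, 127, 134] ⇒ [3, 82, 127, 134]
  EstII CAAGCGA/3: at [13, 90, 151, 215] ⇒ [16, 93, 154, 218]

Pooled cuts: [3, 16, 22, 32, 37, 40, 43, 49, 71, 82, 93, 104, 115, 127, 134, 154, 169, 175, 187, 205, 218, 226]

Fragments:
  [0,3): 3 bp
  [3,16): 13 bp
  [16,22): 6 bp
  [22,32): 10 bp
  [32,37): 5 bp
  [37,40): 3 bp
  [40,43): 3 bp
  [43,49): 6 bp
  [49,71): 22 bp
  [71,82): 11 bp
  [82,93): 11 bp
  [93,104): 11 bp
  [104,115): 11 bp
  [115,127): 12 bp
  [127,134): 7 bp
  [134,154): 20 bp
  [154,169): 15 bp
  [169,175): 6 bp
  [175,187): 12 bp
  [187,205): 18 bp
  [205,218): 13 bp
  [218,226): 8 bp
  [226,233): 7 bp

[3,3,3,5,6,6,6,7,7,8,10,11,11,11,11,12,12,13,13,15,18,20,22]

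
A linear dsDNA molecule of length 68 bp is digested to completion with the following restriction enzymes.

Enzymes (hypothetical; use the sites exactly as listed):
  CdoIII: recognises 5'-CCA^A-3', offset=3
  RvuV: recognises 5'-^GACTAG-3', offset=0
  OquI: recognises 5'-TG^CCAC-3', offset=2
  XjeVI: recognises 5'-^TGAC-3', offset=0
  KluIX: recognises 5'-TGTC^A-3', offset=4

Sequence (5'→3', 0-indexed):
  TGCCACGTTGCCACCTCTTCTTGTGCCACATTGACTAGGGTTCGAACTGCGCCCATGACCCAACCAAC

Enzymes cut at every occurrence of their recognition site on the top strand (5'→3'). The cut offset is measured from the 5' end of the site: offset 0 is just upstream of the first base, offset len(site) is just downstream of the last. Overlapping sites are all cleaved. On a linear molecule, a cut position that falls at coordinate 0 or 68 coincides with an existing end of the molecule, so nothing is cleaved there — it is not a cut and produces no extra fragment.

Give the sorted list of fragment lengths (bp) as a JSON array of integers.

[1,2,2,4,6,7,8,15,23]

Per-enzyme occurrences:
  CdoIII (CCAA, off=3): starts [59, 63] → cuts [62, 66]
  RvuV (GACTAG, off=0): starts [32] → cuts [32]
  OquI (TGCCAC, off=2): starts [0, 8, 23] → cuts [2, 10, 25]
  XjeVI (TGAC, off=0): starts [31, 55] → cuts [31, 55]
  KluIX (TGTCA, off=4): no sites

Pooled cuts: [2, 10, 25, 31, 32, 55, 62, 66]

Fragments:
  [0,2): 2 bp
  [2,10): 8 bp
  [10,25): 15 bp
  [25,31): 6 bp
  [31,32): 1 bp
  [32,55): 23 bp
  [55,62): 7 bp
  [62,66): 4 bp
  [66,68): 2 bp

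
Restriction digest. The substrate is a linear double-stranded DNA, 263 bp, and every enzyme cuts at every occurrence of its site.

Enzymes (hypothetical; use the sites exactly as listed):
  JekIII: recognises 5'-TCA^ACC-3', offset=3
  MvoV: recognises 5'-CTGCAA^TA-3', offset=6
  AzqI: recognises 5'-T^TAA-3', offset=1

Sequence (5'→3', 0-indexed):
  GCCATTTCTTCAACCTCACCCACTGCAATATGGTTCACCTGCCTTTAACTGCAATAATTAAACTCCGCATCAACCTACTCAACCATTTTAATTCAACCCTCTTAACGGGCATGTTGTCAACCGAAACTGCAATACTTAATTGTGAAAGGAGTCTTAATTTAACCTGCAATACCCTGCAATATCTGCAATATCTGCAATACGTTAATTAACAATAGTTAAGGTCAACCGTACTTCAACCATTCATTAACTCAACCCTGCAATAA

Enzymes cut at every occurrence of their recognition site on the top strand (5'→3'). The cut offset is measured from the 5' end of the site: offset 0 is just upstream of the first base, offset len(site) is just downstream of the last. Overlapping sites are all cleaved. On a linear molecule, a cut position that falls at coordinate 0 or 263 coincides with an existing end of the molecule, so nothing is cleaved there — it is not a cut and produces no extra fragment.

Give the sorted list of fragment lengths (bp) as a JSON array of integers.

[3,4,4,4,5,5,7,7,7,7,8,9,9,9,9,9,9,10,10,10,11,12,13,14,16,17,17,18]

Site scan:
  JekIII TCAACC/3: at [9, 69, 78, 92, 116, 221, 232, 248] ⇒ [12, 72, 81, 95, 119, 224, 235, 251]
  MvoV CTGCAATA/6: at [22, 48, 126, 163, 173, 182, 191, 254] ⇒ [28, 54, 132, 169, 179, 188, 197, 260]
  AzqI TTAA/1: at [44, 57, 87, 101, 135, 153, 158, 201, 205, 215, 243] ⇒ [45, 58, 88, 102, 136, 154, 159, 202, 206, 216, 244]

Pooled cuts: [12, 28, 45, 54, 58, 72, 81, 88, 95, 102, 119, 132, 136, 154, 159, 169, 179, 188, 197, 202, 206, 216, 224, 235, 244, 251, 260]

Fragment lengths:
  [0,12): 12 bp
  [12,28): 16 bp
  [28,45): 17 bp
  [45,54): 9 bp
  [54,58): 4 bp
  [58,72): 14 bp
  [72,81): 9 bp
  [81,88): 7 bp
  [88,95): 7 bp
  [95,102): 7 bp
  [102,119): 17 bp
  [119,132): 13 bp
  [132,136): 4 bp
  [136,154): 18 bp
  [154,159): 5 bp
  [159,169): 10 bp
  [169,179): 10 bp
  [179,188): 9 bp
  [188,197): 9 bp
  [197,202): 5 bp
  [202,206): 4 bp
  [206,216): 10 bp
  [216,224): 8 bp
  [224,235): 11 bp
  [235,244): 9 bp
  [244,251): 7 bp
  [251,260): 9 bp
  [260,263): 3 bp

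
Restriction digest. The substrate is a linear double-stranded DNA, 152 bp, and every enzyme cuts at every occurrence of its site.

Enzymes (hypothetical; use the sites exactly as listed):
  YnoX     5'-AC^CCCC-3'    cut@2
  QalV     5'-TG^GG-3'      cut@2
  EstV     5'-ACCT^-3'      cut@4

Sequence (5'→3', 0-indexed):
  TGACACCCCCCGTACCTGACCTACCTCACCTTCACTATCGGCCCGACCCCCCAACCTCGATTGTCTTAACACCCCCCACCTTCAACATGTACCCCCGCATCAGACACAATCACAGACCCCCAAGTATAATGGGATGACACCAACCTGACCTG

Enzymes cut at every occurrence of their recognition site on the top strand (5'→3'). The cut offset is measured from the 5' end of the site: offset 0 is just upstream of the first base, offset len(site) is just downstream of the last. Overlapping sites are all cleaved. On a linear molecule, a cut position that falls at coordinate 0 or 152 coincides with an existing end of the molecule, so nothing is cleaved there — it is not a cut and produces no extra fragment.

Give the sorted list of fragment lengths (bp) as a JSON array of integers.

Scan for sites:
  YnoX ACCCCC/2: at [4, 45, 70, 90, 115] ⇒ [6, 47, 72, 92, 117]
  QalV TGGG/2: at [129] ⇒ [131]
  EstV ACCT/4: at [13, 18, 22, 27, 53, 77, 142, 147] ⇒ [17, 22, 26, 31, 57, 81, 146, 151]

All cut coordinates (distinct, sorted): [6, 17, 22, 26, 31, 47, 57, 72, 81, 92, 117, 131, 146, 151]

Fragment lengths:
  [0,6): 6 bp
  [6,17): 11 bp
  [17,22): 5 bp
  [22,26): 4 bp
  [26,31): 5 bp
  [31,47): 16 bp
  [47,57): 10 bp
  [57,72): 15 bp
  [72,81): 9 bp
  [81,92): 11 bp
  [92,117): 25 bp
  [117,131): 14 bp
  [131,146): 15 bp
  [146,151): 5 bp
  [151,152): 1 bp

[1,4,5,5,5,6,9,10,11,11,14,15,15,16,25]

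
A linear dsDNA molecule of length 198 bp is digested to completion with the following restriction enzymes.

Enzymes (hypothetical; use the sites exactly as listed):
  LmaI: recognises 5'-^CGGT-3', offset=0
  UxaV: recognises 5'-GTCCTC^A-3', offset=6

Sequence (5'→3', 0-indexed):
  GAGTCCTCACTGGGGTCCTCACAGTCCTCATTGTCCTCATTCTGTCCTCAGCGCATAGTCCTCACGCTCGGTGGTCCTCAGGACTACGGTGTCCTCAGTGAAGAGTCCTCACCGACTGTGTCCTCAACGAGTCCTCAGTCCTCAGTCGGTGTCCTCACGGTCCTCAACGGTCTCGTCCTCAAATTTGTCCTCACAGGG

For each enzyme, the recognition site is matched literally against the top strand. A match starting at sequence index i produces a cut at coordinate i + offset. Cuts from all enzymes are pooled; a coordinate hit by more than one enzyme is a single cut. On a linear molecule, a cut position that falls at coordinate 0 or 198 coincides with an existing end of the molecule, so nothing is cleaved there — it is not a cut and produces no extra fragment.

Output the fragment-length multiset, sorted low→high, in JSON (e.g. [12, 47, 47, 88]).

[1,2,3,5,6,7,7,8,8,9,9,10,10,11,11,11,12,12,13,14,14,15]

Per-enzyme occurrences:
  LmaI (CGGT, off=0): starts [68, 86, 146, 157, 167] → cuts [68, 86, 146, 157, 167]
  UxaV (GTCCTCA, off=6): starts [2, 14, 23, 32, 43, 57, 73, 90, 104, 119, 130, 137, 150, 159, 174, 186] → cuts [8, 20, 29, 38, 49, 63, 79, 96, 110, 125, 136, 143, 156, 165, 180, 192]

All cut coordinates (distinct, sorted): [8, 20, 29, 38, 49, 63, 68, 79, 86, 96, 110, 125, 136, 143, 146, 156, 157, 165, 167, 180, 192]

Fragment lengths:
  [0,8): 8 bp
  [8,20): 12 bp
  [20,29): 9 bp
  [29,38): 9 bp
  [38,49): 11 bp
  [49,63): 14 bp
  [63,68): 5 bp
  [68,79): 11 bp
  [79,86): 7 bp
  [86,96): 10 bp
  [96,110): 14 bp
  [110,125): 15 bp
  [125,136): 11 bp
  [136,143): 7 bp
  [143,146): 3 bp
  [146,156): 10 bp
  [156,157): 1 bp
  [157,165): 8 bp
  [165,167): 2 bp
  [167,180): 13 bp
  [180,192): 12 bp
  [192,198): 6 bp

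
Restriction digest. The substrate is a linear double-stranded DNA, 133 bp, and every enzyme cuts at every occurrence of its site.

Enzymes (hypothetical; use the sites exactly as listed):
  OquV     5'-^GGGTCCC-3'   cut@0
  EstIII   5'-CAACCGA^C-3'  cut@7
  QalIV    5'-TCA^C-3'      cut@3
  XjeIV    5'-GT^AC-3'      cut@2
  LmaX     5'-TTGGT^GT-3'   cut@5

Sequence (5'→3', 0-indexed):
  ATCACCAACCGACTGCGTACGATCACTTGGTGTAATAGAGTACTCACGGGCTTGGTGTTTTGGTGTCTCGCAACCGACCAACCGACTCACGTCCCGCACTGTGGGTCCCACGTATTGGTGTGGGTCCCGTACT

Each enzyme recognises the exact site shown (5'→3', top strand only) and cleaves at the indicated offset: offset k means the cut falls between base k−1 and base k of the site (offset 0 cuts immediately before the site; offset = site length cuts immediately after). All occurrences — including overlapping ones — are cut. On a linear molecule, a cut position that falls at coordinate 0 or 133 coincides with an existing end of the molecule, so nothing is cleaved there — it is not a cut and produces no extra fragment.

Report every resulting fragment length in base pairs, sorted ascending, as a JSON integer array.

Site scan:
  OquV GGGTCCC/0: at [102, 121] ⇒ [102, 121]
  EstIII CAACCGAC/7: at [5, 70, 78] ⇒ [12, 77, 85]
  QalIV TCAC/3: at [1, 22, 43, 86] ⇒ [4, 25, 46, 89]
  XjeIV GTAC/2: at [16, 39, 128] ⇒ [18, 41, 130]
  LmaX TTGGTGT/5: at [26, 51, 59, 114] ⇒ [31, 56, 64, 119]

Pooled cuts: [4, 12, 18, 25, 31, 41, 46, 56, 64, 77, 85, 89, 102, 119, 121, 130]

Fragments:
  [0,4): 4 bp
  [4,12): 8 bp
  [12,18): 6 bp
  [18,25): 7 bp
  [25,31): 6 bp
  [31,41): 10 bp
  [41,46): 5 bp
  [46,56): 10 bp
  [56,64): 8 bp
  [64,77): 13 bp
  [77,85): 8 bp
  [85,89): 4 bp
  [89,102): 13 bp
  [102,119): 17 bp
  [119,121): 2 bp
  [121,130): 9 bp
  [130,133): 3 bp

[2,3,4,4,5,6,6,7,8,8,8,9,10,10,13,13,17]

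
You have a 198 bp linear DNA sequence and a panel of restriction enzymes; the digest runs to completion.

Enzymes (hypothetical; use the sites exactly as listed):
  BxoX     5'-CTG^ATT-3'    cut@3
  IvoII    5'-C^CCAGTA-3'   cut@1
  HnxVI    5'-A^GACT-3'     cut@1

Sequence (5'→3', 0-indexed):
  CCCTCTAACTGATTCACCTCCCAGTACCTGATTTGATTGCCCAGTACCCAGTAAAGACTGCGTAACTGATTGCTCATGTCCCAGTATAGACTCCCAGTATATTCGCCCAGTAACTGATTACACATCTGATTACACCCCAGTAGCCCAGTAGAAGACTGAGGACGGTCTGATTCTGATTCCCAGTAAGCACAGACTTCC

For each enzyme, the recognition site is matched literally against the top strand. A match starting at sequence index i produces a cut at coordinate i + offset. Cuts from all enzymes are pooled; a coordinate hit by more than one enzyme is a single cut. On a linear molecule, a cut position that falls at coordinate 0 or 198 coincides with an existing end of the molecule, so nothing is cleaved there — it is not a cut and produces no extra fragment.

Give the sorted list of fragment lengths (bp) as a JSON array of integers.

[4,5,6,7,7,8,8,8,8,9,9,10,10,10,11,12,12,12,13,13,16]

Per-enzyme occurrences:
  BxoX CTGATT/3: at [8, 27, 65, 113, 125, 166, 172] ⇒ [11, 30, 68, 116, 128, 169, 175]
  IvoII CCCAGTA/1: at [19, 39, 46, 79, 92, 105, 135, 143, 178] ⇒ [20, 40, 47, 80, 93, 106, 136, 144, 179]
  HnxVI AGACT/1: at [54, 87, 152, 190] ⇒ [55, 88, 153, 191]

All cut coordinates (distinct, sorted): [11, 20, 30, 40, 47, 55, 68, 80, 88, 93, 106, 116, 128, 136, 144, 153, 169, 175, 179, 191]

Fragments:
  [0,11): 11 bp
  [11,20): 9 bp
  [20,30): 10 bp
  [30,40): 10 bp
  [40,47): 7 bp
  [47,55): 8 bp
  [55,68): 13 bp
  [68,80): 12 bp
  [80,88): 8 bp
  [88,93): 5 bp
  [93,106): 13 bp
  [106,116): 10 bp
  [116,128): 12 bp
  [128,136): 8 bp
  [136,144): 8 bp
  [144,153): 9 bp
  [153,169): 16 bp
  [169,175): 6 bp
  [175,179): 4 bp
  [179,191): 12 bp
  [191,198): 7 bp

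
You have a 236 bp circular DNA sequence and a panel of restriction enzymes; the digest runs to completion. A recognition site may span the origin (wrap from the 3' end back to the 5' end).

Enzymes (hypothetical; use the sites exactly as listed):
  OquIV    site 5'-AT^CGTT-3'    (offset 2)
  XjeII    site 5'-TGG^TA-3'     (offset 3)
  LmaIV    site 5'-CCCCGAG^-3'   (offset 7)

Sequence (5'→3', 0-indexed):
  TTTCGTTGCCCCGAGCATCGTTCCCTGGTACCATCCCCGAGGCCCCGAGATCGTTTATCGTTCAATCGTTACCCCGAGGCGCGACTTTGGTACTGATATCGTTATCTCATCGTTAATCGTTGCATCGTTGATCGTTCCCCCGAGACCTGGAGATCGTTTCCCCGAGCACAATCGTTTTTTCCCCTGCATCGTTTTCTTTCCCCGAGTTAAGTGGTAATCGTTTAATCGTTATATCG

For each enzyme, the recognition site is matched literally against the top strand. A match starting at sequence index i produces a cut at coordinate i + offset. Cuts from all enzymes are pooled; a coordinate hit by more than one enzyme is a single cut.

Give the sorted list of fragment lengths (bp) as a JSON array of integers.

[2,3,4,6,7,7,7,8,8,8,8,8,8,9,10,10,11,12,12,12,12,13,17,17,17]

Site scan:
  OquIV (ATCGTT, off=2): starts [16, 49, 56, 64, 97, 108, 115, 123, 130, 152, 170, 187, 216, 224, 232] → cuts [18, 51, 58, 66, 99, 110, 117, 125, 132, 154, 172, 189, 218, 226, 234]
  XjeII (TGGTA, off=3): starts [25, 87, 211] → cuts [28, 90, 214]
  LmaIV (CCCCGAG, off=7): starts [8, 34, 42, 71, 137, 159, 199] → cuts [15, 41, 49, 78, 144, 166, 206]

All cut coordinates (distinct, sorted): [15, 18, 28, 41, 49, 51, 58, 66, 78, 90, 99, 110, 117, 125, 132, 144, 154, 166, 172, 189, 206, 214, 218, 226, 234]

Fragment lengths:
  15→18: 3 bp
  18→28: 10 bp
  28→41: 13 bp
  41→49: 8 bp
  49→51: 2 bp
  51→58: 7 bp
  58→66: 8 bp
  66→78: 12 bp
  78→90: 12 bp
  90→99: 9 bp
  99→110: 11 bp
  110→117: 7 bp
  117→125: 8 bp
  125→132: 7 bp
  132→144: 12 bp
  144→154: 10 bp
  154→166: 12 bp
  166→172: 6 bp
  172→189: 17 bp
  189→206: 17 bp
  206→214: 8 bp
  214→218: 4 bp
  218→226: 8 bp
  226→234: 8 bp
  234→15 (wrap): 236-234+15 = 17 bp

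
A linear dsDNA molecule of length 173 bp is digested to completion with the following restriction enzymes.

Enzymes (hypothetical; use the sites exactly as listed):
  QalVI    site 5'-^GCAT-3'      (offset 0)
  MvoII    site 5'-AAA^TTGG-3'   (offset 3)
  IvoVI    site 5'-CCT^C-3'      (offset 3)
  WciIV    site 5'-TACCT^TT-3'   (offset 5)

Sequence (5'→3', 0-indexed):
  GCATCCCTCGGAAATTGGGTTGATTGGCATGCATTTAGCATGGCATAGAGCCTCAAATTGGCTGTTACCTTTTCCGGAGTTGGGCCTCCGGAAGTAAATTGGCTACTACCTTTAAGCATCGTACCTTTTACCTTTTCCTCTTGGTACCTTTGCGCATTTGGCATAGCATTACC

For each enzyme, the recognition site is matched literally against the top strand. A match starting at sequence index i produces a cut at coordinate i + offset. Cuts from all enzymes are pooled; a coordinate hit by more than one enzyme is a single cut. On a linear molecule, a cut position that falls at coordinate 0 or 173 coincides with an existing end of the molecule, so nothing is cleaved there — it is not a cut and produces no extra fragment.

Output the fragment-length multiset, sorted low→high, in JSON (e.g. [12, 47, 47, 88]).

Per-enzyme occurrences:
  QalVI (GCAT, off=0): starts [0, 26, 30, 37, 42, 115, 153, 160, 165] → cuts [26, 30, 37, 42, 115, 153, 160, 165] (position 0 is a terminus of the linear molecule — no cut)
  MvoII (AAATTGG, off=3): starts [11, 54, 95] → cuts [14, 57, 98]
  IvoVI (CCTC, off=3): starts [5, 50, 84, 136] → cuts [8, 53, 87, 139]
  WciIV (TACCTTT, off=5): starts [65, 106, 121, 128, 144] → cuts [70, 111, 126, 133, 149]

Pooled cuts: [8, 14, 26, 30, 37, 42, 53, 57, 70, 87, 98, 111, 115, 126, 133, 139, 149, 153, 160, 165]

Fragments:
  [0,8): 8 bp
  [8,14): 6 bp
  [14,26): 12 bp
  [26,30): 4 bp
  [30,37): 7 bp
  [37,42): 5 bp
  [42,53): 11 bp
  [53,57): 4 bp
  [57,70): 13 bp
  [70,87): 17 bp
  [87,98): 11 bp
  [98,111): 13 bp
  [111,115): 4 bp
  [115,126): 11 bp
  [126,133): 7 bp
  [133,139): 6 bp
  [139,149): 10 bp
  [149,153): 4 bp
  [153,160): 7 bp
  [160,165): 5 bp
  [165,173): 8 bp

[4,4,4,4,5,5,6,6,7,7,7,8,8,10,11,11,11,12,13,13,17]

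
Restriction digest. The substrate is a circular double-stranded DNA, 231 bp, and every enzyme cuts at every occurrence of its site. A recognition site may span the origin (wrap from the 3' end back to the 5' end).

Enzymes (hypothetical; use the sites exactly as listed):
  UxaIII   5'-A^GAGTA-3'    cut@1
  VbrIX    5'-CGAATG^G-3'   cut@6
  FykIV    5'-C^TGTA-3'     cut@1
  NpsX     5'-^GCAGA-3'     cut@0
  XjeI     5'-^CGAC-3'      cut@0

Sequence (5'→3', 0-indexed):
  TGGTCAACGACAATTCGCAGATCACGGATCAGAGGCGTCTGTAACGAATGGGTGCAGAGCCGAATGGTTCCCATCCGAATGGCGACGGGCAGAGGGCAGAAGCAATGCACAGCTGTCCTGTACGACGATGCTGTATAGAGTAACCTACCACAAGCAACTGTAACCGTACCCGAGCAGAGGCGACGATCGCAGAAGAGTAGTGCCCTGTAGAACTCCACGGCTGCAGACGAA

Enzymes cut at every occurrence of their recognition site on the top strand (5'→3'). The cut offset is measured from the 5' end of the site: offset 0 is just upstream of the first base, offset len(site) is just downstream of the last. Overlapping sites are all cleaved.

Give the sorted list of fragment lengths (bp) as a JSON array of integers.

Site scan:
  UxaIII AGAGTA/1: at [136, 193] ⇒ [137, 194]
  VbrIX CGAATGG/6: at [44, 60, 75, 227] ⇒ [2, 50, 66, 81]
  FykIV CTGTA/1: at [38, 117, 130, 157, 204] ⇒ [39, 118, 131, 158, 205]
  NpsX GCAGA/0: at [16, 53, 88, 95, 173, 188, 222] ⇒ [16, 53, 88, 95, 173, 188, 222]
  XjeI CGAC/0: at [7, 82, 122, 180] ⇒ [7, 82, 122, 180]

Pooled cuts: [2, 7, 16, 39, 50, 53, 66, 81, 82, 88, 95, 118, 122, 131, 137, 158, 173, 180, 188, 194, 205, 222]

Fragments:
  2→7: 5 bp
  7→16: 9 bp
  16→39: 23 bp
  39→50: 11 bp
  50→53: 3 bp
  53→66: 13 bp
  66→81: 15 bp
  81→82: 1 bp
  82→88: 6 bp
  88→95: 7 bp
  95→118: 23 bp
  118→122: 4 bp
  122→131: 9 bp
  131→137: 6 bp
  137→158: 21 bp
  158→173: 15 bp
  173→180: 7 bp
  180→188: 8 bp
  188→194: 6 bp
  194→205: 11 bp
  205→222: 17 bp
  222→2 (wrap): 231-222+2 = 11 bp

[1,3,4,5,6,6,6,7,7,8,9,9,11,11,11,13,15,15,17,21,23,23]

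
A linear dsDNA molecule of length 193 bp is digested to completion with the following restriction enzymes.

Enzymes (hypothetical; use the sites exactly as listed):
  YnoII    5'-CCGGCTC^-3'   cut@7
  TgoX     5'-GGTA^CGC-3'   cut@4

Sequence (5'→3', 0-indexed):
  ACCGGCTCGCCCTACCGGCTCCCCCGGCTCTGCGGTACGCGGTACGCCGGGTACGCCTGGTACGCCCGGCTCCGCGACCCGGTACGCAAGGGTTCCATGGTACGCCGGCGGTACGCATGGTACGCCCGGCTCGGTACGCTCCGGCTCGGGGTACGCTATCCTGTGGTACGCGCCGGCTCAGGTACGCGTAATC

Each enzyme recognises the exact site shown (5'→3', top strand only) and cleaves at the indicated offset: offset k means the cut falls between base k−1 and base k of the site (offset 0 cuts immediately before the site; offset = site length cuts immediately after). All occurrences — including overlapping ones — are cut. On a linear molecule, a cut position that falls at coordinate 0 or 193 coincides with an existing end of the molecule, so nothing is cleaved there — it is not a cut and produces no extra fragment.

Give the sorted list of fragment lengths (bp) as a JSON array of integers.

[4,5,6,7,7,8,9,9,9,9,9,10,10,11,11,11,12,13,15,18]

Per-enzyme occurrences:
  YnoII CCGGCTC/7: at [1, 14, 23, 65, 125, 140, 172] ⇒ [8, 21, 30, 72, 132, 147, 179]
  TgoX GGTACGC/4: at [33, 40, 49, 58, 80, 98, 109, 118, 132, 149, 164, 180] ⇒ [37, 44, 53, 62, 84, 102, 113, 122, 136, 153, 168, 184]

Pooled cuts: [8, 21, 30, 37, 44, 53, 62, 72, 84, 102, 113, 122, 132, 136, 147, 153, 168, 179, 184]

Fragments:
  [0,8): 8 bp
  [8,21): 13 bp
  [21,30): 9 bp
  [30,37): 7 bp
  [37,44): 7 bp
  [44,53): 9 bp
  [53,62): 9 bp
  [62,72): 10 bp
  [72,84): 12 bp
  [84,102): 18 bp
  [102,113): 11 bp
  [113,122): 9 bp
  [122,132): 10 bp
  [132,136): 4 bp
  [136,147): 11 bp
  [147,153): 6 bp
  [153,168): 15 bp
  [168,179): 11 bp
  [179,184): 5 bp
  [184,193): 9 bp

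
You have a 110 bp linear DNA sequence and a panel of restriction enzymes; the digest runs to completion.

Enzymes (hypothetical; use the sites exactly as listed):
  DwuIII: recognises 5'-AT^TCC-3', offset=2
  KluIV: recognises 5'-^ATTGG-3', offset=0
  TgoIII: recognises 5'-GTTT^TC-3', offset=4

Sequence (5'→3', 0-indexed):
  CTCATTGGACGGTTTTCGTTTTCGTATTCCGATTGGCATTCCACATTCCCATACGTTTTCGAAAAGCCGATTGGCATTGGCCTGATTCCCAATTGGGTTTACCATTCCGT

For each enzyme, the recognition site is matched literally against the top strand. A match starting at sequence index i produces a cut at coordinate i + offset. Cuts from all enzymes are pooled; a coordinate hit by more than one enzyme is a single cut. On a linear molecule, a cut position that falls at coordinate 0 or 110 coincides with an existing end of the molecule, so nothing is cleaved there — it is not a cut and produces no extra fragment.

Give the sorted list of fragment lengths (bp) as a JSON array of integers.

[3,4,5,5,6,6,6,7,8,11,11,12,12,14]

Per-enzyme occurrences:
  DwuIII ATTCC/2: at [25, 37, 44, 84, 103] ⇒ [27, 39, 46, 86, 105]
  KluIV ATTGG/0: at [3, 31, 69, 75, 91] ⇒ [3, 31, 69, 75, 91]
  TgoIII GTTTTC/4: at [11, 17, 54] ⇒ [15, 21, 58]

Pooled cuts: [3, 15, 21, 27, 31, 39, 46, 58, 69, 75, 86, 91, 105]

Fragments:
  [0,3): 3 bp
  [3,15): 12 bp
  [15,21): 6 bp
  [21,27): 6 bp
  [27,31): 4 bp
  [31,39): 8 bp
  [39,46): 7 bp
  [46,58): 12 bp
  [58,69): 11 bp
  [69,75): 6 bp
  [75,86): 11 bp
  [86,91): 5 bp
  [91,105): 14 bp
  [105,110): 5 bp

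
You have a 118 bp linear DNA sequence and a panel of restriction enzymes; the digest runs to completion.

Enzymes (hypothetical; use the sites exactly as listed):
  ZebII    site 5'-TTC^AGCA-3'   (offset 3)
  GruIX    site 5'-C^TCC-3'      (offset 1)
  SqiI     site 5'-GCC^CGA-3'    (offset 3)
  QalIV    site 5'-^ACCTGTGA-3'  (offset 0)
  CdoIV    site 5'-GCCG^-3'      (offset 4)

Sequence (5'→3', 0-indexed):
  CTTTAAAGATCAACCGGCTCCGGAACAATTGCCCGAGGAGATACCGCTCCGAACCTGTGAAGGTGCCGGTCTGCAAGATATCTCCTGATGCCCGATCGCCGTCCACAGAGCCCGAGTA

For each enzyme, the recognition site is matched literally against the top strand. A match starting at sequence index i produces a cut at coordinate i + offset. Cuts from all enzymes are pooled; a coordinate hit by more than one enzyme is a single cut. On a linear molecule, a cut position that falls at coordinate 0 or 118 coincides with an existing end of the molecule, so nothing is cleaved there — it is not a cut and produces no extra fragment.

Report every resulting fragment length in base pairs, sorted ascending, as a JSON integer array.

[5,6,9,10,11,14,14,15,16,18]

Per-enzyme occurrences:
  ZebII (TTCAGCA, off=3): no sites
  GruIX CTCC/1: at [17, 46, 81] ⇒ [18, 47, 82]
  SqiI GCCCGA/3: at [30, 89, 109] ⇒ [33, 92, 112]
  QalIV ACCTGTGA/0: at [52] ⇒ [52]
  CdoIV GCCG/4: at [64, 97] ⇒ [68, 101]

All cut coordinates (distinct, sorted): [18, 33, 47, 52, 68, 82, 92, 101, 112]

Fragment lengths:
  [0,18): 18 bp
  [18,33): 15 bp
  [33,47): 14 bp
  [47,52): 5 bp
  [52,68): 16 bp
  [68,82): 14 bp
  [82,92): 10 bp
  [92,101): 9 bp
  [101,112): 11 bp
  [112,118): 6 bp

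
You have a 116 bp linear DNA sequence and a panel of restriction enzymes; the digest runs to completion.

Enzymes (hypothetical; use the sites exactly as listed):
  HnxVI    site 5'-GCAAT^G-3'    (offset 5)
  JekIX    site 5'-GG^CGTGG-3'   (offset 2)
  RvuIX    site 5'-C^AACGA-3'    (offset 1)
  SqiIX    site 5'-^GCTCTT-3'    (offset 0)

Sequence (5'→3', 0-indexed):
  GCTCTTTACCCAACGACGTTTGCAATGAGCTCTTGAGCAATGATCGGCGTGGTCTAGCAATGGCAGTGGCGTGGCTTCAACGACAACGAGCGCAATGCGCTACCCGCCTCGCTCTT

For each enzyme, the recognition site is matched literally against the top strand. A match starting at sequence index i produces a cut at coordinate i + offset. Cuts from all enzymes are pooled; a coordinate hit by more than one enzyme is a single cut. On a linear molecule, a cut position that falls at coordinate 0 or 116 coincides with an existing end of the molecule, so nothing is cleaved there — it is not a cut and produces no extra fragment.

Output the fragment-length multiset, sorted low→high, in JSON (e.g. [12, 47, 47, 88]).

[2,6,6,6,8,9,11,12,13,14,14,15]

Scan for sites:
  HnxVI GCAATG/5: at [21, 36, 56, 91] ⇒ [26, 41, 61, 96]
  JekIX GGCGTGG/2: at [45, 67] ⇒ [47, 69]
  RvuIX CAACGA/1: at [10, 77, 83] ⇒ [11, 78, 84]
  SqiIX GCTCTT/0: at [0, 28, 110] ⇒ [28, 110] (position 0 is a terminus of the linear molecule — no cut)

All cut coordinates (distinct, sorted): [11, 26, 28, 41, 47, 61, 69, 78, 84, 96, 110]

Fragments:
  [0,11): 11 bp
  [11,26): 15 bp
  [26,28): 2 bp
  [28,41): 13 bp
  [41,47): 6 bp
  [47,61): 14 bp
  [61,69): 8 bp
  [69,78): 9 bp
  [78,84): 6 bp
  [84,96): 12 bp
  [96,110): 14 bp
  [110,116): 6 bp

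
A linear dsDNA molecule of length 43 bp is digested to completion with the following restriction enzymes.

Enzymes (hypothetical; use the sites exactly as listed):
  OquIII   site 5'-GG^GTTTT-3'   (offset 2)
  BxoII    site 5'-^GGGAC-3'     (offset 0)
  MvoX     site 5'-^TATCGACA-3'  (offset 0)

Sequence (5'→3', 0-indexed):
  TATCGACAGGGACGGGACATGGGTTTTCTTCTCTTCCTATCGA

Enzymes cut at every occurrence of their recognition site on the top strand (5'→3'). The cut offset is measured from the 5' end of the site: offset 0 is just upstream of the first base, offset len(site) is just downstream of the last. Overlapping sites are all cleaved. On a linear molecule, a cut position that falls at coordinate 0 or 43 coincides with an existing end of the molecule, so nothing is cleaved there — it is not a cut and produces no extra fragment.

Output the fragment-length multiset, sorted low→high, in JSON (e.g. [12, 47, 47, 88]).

Scan for sites:
  OquIII (GGGTTTT, off=2): starts [20] → cuts [22]
  BxoII (GGGAC, off=0): starts [8, 13] → cuts [8, 13]
  MvoX (TATCGACA, off=0): starts [0] → cuts [] (position 0 is a terminus of the linear molecule — no cut)

Pooled cuts: [8, 13, 22]

Fragment lengths:
  [0,8): 8 bp
  [8,13): 5 bp
  [13,22): 9 bp
  [22,43): 21 bp

[5,8,9,21]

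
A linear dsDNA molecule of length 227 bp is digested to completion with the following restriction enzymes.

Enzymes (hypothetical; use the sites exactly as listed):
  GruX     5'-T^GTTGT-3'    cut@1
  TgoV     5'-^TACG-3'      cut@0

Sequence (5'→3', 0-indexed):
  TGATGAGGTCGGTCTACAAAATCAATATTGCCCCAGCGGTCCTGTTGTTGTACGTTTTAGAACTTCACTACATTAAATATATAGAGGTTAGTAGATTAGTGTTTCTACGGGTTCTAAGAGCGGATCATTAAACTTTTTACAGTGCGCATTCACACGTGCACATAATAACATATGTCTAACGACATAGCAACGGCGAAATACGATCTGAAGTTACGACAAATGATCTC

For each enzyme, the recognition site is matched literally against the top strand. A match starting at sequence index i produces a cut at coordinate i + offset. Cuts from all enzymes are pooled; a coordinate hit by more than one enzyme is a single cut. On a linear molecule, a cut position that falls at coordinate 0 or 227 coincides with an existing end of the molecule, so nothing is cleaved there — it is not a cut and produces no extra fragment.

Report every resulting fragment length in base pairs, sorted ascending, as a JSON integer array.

Scan for sites:
  GruX TGTTGT/1: at [42, 45] ⇒ [43, 46]
  TgoV TACG/0: at [50, 105, 198, 211] ⇒ [50, 105, 198, 211]

Pooled cuts: [43, 46, 50, 105, 198, 211]

Fragments:
  [0,43): 43 bp
  [43,46): 3 bp
  [46,50): 4 bp
  [50,105): 55 bp
  [105,198): 93 bp
  [198,211): 13 bp
  [211,227): 16 bp

[3,4,13,16,43,55,93]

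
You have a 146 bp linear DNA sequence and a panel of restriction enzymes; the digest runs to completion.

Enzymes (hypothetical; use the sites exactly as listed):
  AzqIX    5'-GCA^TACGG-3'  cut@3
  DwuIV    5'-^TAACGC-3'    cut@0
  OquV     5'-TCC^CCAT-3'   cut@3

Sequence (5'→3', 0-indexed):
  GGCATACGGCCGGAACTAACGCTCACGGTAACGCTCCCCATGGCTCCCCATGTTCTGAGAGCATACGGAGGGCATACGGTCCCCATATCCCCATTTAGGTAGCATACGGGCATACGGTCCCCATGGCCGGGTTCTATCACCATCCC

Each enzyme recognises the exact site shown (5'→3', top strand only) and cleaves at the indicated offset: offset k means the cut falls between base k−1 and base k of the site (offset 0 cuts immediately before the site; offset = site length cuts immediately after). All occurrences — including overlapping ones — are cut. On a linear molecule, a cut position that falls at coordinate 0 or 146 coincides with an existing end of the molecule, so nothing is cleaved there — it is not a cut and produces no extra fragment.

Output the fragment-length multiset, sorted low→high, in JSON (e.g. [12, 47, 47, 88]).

Scan for sites:
  AzqIX (GCATACGG, off=3): starts [1, 60, 71, 101, 109] → cuts [4, 63, 74, 104, 112]
  DwuIV (TAACGC, off=0): starts [16, 28] → cuts [16, 28]
  OquV (TCCCCAT, off=3): starts [34, 44, 79, 87, 117] → cuts [37, 47, 82, 90, 120]

All cut coordinates (distinct, sorted): [4, 16, 28, 37, 47, 63, 74, 82, 90, 104, 112, 120]

Fragment lengths:
  [0,4): 4 bp
  [4,16): 12 bp
  [16,28): 12 bp
  [28,37): 9 bp
  [37,47): 10 bp
  [47,63): 16 bp
  [63,74): 11 bp
  [74,82): 8 bp
  [82,90): 8 bp
  [90,104): 14 bp
  [104,112): 8 bp
  [112,120): 8 bp
  [120,146): 26 bp

[4,8,8,8,8,9,10,11,12,12,14,16,26]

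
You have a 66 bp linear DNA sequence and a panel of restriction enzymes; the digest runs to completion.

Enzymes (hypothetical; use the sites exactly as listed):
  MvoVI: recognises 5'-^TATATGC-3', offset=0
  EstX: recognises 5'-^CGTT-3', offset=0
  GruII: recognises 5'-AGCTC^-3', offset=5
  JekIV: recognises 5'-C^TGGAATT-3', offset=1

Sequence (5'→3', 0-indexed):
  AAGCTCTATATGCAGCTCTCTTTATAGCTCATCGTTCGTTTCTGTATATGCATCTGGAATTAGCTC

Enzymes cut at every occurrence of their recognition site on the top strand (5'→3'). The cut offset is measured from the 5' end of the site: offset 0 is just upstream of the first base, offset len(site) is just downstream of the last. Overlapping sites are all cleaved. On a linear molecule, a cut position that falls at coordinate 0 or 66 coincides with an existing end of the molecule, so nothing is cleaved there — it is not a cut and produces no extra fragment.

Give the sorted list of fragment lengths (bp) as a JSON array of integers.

Scan for sites:
  MvoVI TATATGC/0: at [6, 44] ⇒ [6, 44]
  EstX CGTT/0: at [32, 36] ⇒ [32, 36]
  GruII AGCTC/5: at [1, 13, 25, 61] ⇒ [6, 18, 30] (position 66 is a terminus of the linear molecule — no cut)
  JekIV CTGGAATT/1: at [53] ⇒ [54]

Pooled cuts: [6, 18, 30, 32, 36, 44, 54]

Fragments:
  [0,6): 6 bp
  [6,18): 12 bp
  [18,30): 12 bp
  [30,32): 2 bp
  [32,36): 4 bp
  [36,44): 8 bp
  [44,54): 10 bp
  [54,66): 12 bp

[2,4,6,8,10,12,12,12]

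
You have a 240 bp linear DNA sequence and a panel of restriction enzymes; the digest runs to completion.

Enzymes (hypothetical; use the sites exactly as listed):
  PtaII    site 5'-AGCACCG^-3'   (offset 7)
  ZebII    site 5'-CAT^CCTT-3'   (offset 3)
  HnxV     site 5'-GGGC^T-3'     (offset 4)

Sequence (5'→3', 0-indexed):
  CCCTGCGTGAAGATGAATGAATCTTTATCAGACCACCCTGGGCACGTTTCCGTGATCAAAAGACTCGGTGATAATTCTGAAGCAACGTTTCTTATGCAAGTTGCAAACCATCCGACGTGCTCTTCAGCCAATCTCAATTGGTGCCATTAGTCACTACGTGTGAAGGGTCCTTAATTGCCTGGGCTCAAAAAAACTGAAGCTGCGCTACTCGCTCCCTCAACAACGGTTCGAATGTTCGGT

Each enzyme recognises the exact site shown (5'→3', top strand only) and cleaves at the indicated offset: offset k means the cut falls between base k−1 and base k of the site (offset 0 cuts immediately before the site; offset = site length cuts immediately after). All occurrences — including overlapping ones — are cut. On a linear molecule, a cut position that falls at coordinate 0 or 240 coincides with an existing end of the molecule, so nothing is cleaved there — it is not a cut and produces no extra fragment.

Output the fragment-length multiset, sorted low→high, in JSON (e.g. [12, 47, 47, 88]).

Site scan:
  PtaII (AGCACCG, off=7): no sites
  ZebII (CATCCTT, off=3): no sites
  HnxV GGGCT/4: at [180] ⇒ [184]

All cut coordinates (distinct, sorted): [184]

Fragment lengths:
  [0,184): 184 bp
  [184,240): 56 bp

[56,184]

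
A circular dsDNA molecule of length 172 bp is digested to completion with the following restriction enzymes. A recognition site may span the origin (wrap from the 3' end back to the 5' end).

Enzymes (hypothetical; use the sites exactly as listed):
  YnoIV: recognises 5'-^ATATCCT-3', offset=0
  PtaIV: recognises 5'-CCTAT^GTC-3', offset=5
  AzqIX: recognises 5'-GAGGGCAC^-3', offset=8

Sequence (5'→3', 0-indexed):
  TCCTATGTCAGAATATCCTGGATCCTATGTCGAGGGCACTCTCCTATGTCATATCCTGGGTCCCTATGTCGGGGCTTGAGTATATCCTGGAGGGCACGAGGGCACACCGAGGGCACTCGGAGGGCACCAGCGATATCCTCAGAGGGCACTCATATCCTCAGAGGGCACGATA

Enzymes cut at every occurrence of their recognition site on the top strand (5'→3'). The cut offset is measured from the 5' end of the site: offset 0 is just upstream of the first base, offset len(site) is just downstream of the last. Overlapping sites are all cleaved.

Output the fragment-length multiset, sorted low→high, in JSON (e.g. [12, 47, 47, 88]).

[1,2,3,5,6,8,8,9,11,11,11,14,16,16,17,17,17]

Scan for sites:
  YnoIV (ATATCCT, off=0): starts [12, 50, 81, 132, 151, 169] → cuts [12, 50, 81, 132, 151, 169]
  PtaIV (CCTATGTC, off=5): starts [1, 23, 42, 62] → cuts [6, 28, 47, 67]
  AzqIX (GAGGGCAC, off=8): starts [31, 89, 97, 108, 119, 141, 160] → cuts [39, 97, 105, 116, 127, 149, 168]

All cut coordinates (distinct, sorted): [6, 12, 28, 39, 47, 50, 67, 81, 97, 105, 116, 127, 132, 149, 151, 168, 169]

Fragment lengths:
  6→12: 6 bp
  12→28: 16 bp
  28→39: 11 bp
  39→47: 8 bp
  47→50: 3 bp
  50→67: 17 bp
  67→81: 14 bp
  81→97: 16 bp
  97→105: 8 bp
  105→116: 11 bp
  116→127: 11 bp
  127→132: 5 bp
  132→149: 17 bp
  149→151: 2 bp
  151→168: 17 bp
  168→169: 1 bp
  169→6 (wrap): 172-169+6 = 9 bp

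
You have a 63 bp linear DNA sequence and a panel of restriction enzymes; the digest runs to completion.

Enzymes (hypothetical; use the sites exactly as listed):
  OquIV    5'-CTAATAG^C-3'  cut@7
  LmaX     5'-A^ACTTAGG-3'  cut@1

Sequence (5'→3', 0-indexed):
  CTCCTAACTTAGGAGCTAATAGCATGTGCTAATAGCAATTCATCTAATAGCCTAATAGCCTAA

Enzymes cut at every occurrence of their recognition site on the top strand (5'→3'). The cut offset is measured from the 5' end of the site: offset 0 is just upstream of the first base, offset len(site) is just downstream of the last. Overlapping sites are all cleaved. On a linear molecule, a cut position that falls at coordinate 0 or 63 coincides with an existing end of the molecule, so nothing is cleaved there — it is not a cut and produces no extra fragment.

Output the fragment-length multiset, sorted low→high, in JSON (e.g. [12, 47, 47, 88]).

[5,6,8,13,15,16]

Scan for sites:
  OquIV (CTAATAGC, off=7): starts [15, 28, 43, 51] → cuts [22, 35, 50, 58]
  LmaX (AACTTAGG, off=1): starts [5] → cuts [6]

Pooled cuts: [6, 22, 35, 50, 58]

Fragment lengths:
  [0,6): 6 bp
  [6,22): 16 bp
  [22,35): 13 bp
  [35,50): 15 bp
  [50,58): 8 bp
  [58,63): 5 bp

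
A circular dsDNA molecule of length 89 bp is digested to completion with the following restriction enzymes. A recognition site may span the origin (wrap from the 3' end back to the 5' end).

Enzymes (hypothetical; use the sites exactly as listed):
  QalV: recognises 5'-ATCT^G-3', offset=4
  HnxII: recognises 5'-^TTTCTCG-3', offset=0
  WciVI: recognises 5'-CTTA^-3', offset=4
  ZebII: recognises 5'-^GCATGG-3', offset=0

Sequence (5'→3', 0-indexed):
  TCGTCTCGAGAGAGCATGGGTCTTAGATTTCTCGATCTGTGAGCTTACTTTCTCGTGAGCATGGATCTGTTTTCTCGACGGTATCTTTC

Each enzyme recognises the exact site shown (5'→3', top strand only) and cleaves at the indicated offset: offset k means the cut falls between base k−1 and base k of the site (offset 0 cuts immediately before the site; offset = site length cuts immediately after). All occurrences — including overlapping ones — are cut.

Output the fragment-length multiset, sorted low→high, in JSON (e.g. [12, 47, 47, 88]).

[1,2,2,9,10,10,11,12,15,17]

Scan for sites:
  QalV ATCTG/4: at [34, 64] ⇒ [38, 68]
  HnxII TTTCTCG/0: at [27, 48, 70, 85] ⇒ [27, 48, 70, 85]
  WciVI CTTA/4: at [21, 43] ⇒ [25, 47]
  ZebII GCATGG/0: at [13, 58] ⇒ [13, 58]

All cut coordinates (distinct, sorted): [13, 25, 27, 38, 47, 48, 58, 68, 70, 85]

Fragments:
  13→25: 12 bp
  25→27: 2 bp
  27→38: 11 bp
  38→47: 9 bp
  47→48: 1 bp
  48→58: 10 bp
  58→68: 10 bp
  68→70: 2 bp
  70→85: 15 bp
  85→13 (wrap): 89-85+13 = 17 bp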